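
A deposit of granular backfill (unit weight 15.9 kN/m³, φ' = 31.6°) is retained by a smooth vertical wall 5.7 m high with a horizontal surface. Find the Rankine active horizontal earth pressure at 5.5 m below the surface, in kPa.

K_a = (1 − sin φ)/(1 + sin φ) = 0.3123.
σ_h = K_a γ z = 0.3123 × 15.9 × 5.5 = 27.31 kPa.

27.3 kPa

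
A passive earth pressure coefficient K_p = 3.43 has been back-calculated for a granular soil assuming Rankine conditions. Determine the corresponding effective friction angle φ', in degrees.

K_p = (1+sin φ)/(1−sin φ) ⇒ sin φ = (K_p − 1)/(K_p + 1) = 0.5485.
φ = arcsin(0.5485) = 33.27°.

33.3°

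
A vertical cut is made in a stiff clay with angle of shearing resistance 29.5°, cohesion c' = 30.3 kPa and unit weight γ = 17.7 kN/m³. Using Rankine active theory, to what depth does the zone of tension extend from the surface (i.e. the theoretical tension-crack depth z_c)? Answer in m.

K_a = tan²(45° − 29.5°/2) = 0.3401; √K_a = 0.5832.
The active pressure is zero where K_a γ z = 2c√K_a, so z_c = 2c/(γ√K_a) = 2×30.3/(17.7×0.5832) = 5.871 m.

5.87 m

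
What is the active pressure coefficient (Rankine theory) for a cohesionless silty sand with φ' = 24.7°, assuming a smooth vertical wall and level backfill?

0.411

K_a = (1 − sin φ)/(1 + sin φ) = (1 − sin 24.7°)/(1 + sin 24.7°) = 0.4106.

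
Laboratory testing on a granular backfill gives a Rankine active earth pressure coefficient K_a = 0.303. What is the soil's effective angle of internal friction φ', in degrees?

32.3°

K_a = tan²(45° − φ/2) ⇒ 45° − φ/2 = arctan(√0.303) = 28.83°.
φ = 2(45° − 28.83°) = 32.34°.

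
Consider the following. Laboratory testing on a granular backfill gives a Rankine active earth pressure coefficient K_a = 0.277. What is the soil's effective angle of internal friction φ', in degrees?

34.5°

K_a = tan²(45° − φ/2) ⇒ 45° − φ/2 = arctan(√0.277) = 27.76°.
φ = 2(45° − 27.76°) = 34.48°.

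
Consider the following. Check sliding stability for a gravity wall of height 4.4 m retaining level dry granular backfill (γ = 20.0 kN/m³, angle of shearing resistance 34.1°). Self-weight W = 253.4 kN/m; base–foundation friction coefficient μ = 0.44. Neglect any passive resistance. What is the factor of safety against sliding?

K_a = tan²(45° − 34.1°/2) = 0.2815.
P_a = ½K_aγH² = 0.5×0.2815×20.0×4.4² = 54.50 kN/m, acting at H/3 = 1.467 m above the base.
FS_sliding = μW / P_a = 0.44×253.4 / 54.50 = 2.046.

2.05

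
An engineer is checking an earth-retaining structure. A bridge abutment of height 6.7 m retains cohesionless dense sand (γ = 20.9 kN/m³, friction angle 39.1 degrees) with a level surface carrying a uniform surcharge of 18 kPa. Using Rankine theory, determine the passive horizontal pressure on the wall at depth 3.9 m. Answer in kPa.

439 kPa

K_p = (1 + sin φ)/(1 − sin φ) = 4.415.
σ_v = γz + q = 20.9 × 3.9 + 18 = 99.51 kPa.
σ_h = K_p σ_v = 4.415 × 99.51 = 439.4 kPa.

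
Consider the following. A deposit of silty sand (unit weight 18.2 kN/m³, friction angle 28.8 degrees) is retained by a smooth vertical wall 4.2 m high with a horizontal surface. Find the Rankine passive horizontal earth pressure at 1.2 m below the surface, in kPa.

K_p = (1 + sin φ)/(1 − sin φ) = 2.859.
σ_h = K_p γ z = 2.859 × 18.2 × 1.2 = 62.44 kPa.

62.4 kPa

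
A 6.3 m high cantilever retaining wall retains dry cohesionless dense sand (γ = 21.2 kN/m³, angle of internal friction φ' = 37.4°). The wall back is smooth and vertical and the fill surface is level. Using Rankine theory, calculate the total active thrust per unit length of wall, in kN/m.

K_a = tan²(45° − φ/2) = 0.2443.
P_a = ½ K_a γ H² = 0.5 × 0.2443 × 21.2 × 6.3² = 102.8 kN/m.

103 kN/m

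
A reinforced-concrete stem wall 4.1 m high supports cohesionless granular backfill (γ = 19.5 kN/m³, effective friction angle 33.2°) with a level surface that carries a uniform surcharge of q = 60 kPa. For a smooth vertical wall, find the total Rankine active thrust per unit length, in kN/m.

120 kN/m

K_a = tan²(45° − φ/2) = 0.2924.
Soil triangle: ½ K_a γ H² = 0.5×0.2924×19.5×4.1² = 47.92 kN/m.
Surcharge rectangle: K_a q H = 0.2924×60×4.1 = 71.92 kN/m.
Total = 47.92 + 71.92 = 119.8 kN/m.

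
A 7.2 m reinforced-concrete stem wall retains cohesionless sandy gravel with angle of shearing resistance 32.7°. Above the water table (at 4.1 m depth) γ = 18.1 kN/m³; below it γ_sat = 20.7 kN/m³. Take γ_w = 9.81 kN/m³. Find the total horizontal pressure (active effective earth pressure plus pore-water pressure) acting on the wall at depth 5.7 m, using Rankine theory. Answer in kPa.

K_a = (1 − sin φ)/(1 + sin φ) = 0.2985.
γ' = 20.7 − 9.81 = 10.89 kN/m³.
Effective vertical stress at 5.7 m: σ'_v = 18.1×4.1 + 10.89×1.60 = 91.63 kPa.
σ'_h = K_a σ'_v = 0.2985 × 91.63 = 27.35 kPa; u = γ_w × 1.60 = 15.70 kPa.
Total σ_h = 27.35 + 15.70 = 43.05 kPa.

43.0 kPa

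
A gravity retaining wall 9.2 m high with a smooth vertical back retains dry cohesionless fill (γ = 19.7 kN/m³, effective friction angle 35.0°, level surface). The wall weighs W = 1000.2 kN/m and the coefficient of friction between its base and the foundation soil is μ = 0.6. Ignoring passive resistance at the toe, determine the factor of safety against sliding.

K_a = tan²(45° − 35.0°/2) = 0.2710.
P_a = ½K_aγH² = 0.5×0.2710×19.7×9.2² = 225.9 kN/m, acting at H/3 = 3.067 m above the base.
FS_sliding = μW / P_a = 0.6×1000.2 / 225.9 = 2.656.

2.66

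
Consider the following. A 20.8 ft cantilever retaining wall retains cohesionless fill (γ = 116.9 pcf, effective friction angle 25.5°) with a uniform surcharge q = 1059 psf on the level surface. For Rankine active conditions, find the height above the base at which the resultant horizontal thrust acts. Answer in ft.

K_a = 0.3981.
Triangular part P₁ = ½K_aγH² = 10070 at H/3 = 6.933 ft; rectangular part P₂ = K_a q H = 8769 at H/2 = 10.40 ft.
ȳ = (P₁·6.933 + P₂·10.40)/(P₁+P₂) = 8.547 ft.

8.55 ft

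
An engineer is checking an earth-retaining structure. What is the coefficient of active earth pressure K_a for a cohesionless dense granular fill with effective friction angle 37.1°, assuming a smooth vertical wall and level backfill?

0.247

K_a = (1 − sin φ)/(1 + sin φ) = (1 − sin 37.1°)/(1 + sin 37.1°) = 0.2475.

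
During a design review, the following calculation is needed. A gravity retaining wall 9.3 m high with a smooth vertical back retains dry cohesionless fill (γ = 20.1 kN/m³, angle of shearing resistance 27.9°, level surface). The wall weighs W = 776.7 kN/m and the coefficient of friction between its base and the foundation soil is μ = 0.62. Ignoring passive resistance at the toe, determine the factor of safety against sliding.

K_a = tan²(45° − 27.9°/2) = 0.3625.
P_a = ½K_aγH² = 0.5×0.3625×20.1×9.3² = 315.1 kN/m, acting at H/3 = 3.100 m above the base.
FS_sliding = μW / P_a = 0.62×776.7 / 315.1 = 1.528.

1.53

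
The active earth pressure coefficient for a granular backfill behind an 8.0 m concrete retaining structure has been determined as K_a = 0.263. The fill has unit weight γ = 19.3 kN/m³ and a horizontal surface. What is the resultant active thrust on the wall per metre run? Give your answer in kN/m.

P = ½ K_a γ H² = 0.5 × 0.263 × 19.3 × 8.0² = 162.4 kN/m.

162 kN/m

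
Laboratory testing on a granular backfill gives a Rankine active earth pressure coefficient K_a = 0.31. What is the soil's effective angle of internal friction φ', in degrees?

31.8°

K_a = tan²(45° − φ/2) ⇒ 45° − φ/2 = arctan(√0.31) = 29.11°.
φ = 2(45° − 29.11°) = 31.78°.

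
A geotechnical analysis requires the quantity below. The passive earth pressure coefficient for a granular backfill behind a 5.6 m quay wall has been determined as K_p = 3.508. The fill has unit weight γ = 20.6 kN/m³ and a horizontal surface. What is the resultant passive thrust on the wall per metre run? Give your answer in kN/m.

1130 kN/m

P = ½ K_p γ H² = 0.5 × 3.508 × 20.6 × 5.6² = 1133 kN/m.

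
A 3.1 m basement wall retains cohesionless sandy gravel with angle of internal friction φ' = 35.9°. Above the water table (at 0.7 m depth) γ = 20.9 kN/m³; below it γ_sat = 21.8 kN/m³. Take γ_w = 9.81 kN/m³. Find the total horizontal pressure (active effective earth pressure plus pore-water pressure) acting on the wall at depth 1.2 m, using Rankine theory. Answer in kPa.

10.3 kPa

K_a = (1 − sin φ)/(1 + sin φ) = 0.2607.
γ' = 21.8 − 9.81 = 11.99 kN/m³.
Effective vertical stress at 1.2 m: σ'_v = 20.9×0.7 + 11.99×0.500 = 20.62 kPa.
σ'_h = K_a σ'_v = 0.2607 × 20.62 = 5.378 kPa; u = γ_w × 0.500 = 4.905 kPa.
Total σ_h = 5.378 + 4.905 = 10.28 kPa.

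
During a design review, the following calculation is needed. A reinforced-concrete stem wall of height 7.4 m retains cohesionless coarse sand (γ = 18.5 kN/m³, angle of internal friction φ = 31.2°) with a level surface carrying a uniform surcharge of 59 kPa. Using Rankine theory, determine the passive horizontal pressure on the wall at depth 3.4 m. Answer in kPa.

K_p = (1 + sin φ)/(1 − sin φ) = 3.150.
σ_v = γz + q = 18.5 × 3.4 + 59 = 121.9 kPa.
σ_h = K_p σ_v = 3.150 × 121.9 = 383.9 kPa.

384 kPa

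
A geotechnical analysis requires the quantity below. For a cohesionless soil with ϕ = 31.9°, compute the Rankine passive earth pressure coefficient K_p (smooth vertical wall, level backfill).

K_p = (1 + sin φ)/(1 − sin φ) = tan²(45° + 31.9°/2) = 3.241.

3.24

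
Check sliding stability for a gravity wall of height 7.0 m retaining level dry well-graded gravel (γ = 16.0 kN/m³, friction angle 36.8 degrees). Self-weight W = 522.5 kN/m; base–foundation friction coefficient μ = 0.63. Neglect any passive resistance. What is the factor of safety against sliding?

K_a = tan²(45° − 36.8°/2) = 0.2508.
P_a = ½K_aγH² = 0.5×0.2508×16.0×7.0² = 98.30 kN/m, acting at H/3 = 2.333 m above the base.
FS_sliding = μW / P_a = 0.63×522.5 / 98.30 = 3.349.

3.35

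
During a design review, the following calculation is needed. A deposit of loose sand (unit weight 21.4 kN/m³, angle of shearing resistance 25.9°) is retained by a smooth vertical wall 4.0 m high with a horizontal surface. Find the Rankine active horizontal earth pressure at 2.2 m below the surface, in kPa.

K_a = (1 − sin φ)/(1 + sin φ) = 0.3920.
σ_h = K_a γ z = 0.3920 × 21.4 × 2.2 = 18.45 kPa.

18.5 kPa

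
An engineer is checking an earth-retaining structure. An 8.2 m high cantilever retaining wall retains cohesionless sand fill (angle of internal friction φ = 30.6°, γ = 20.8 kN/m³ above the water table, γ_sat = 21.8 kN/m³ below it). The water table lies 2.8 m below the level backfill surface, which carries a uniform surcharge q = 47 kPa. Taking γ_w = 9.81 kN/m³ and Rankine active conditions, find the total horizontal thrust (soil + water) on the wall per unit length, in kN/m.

454 kN/m

K_a = tan²(45° − φ/2) = 0.3253.
γ' = 21.8 − 9.81 = 11.99 kN/m³. h₂ = H − d_w = 5.4 m.
σ'_h: at surface K_a·q = 15.29; at WT K_a(q+γd_w) = 34.24; at base K_a(q+γd_w+γ'h₂) = 55.30 kPa.
P₁ = ½(15.29+34.24)×2.8 = 69.34; P₂ = ½(34.24+55.30)×5.4 = 241.8; P_w = ½γ_w h₂² = 143.0.
Total = 69.34+241.8+143.0 = 454.1 kN/m.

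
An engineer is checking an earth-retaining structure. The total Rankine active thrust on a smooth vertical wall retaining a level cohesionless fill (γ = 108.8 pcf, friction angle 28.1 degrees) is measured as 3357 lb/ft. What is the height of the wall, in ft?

13.1 ft

K_a = 0.3596. P_a = ½ K_a γ H² ⇒ H = √(2P_a/(K_a γ)).
H = √(2×3357/(0.3596×108.8)) = 13.10 ft.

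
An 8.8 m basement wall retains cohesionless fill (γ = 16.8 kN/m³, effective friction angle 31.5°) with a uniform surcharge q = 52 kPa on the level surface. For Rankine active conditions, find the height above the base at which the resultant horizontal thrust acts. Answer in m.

3.54 m

K_a = 0.3136.
Triangular part P₁ = ½K_aγH² = 204.0 at H/3 = 2.933 m; rectangular part P₂ = K_a q H = 143.5 at H/2 = 4.400 m.
ȳ = (P₁·2.933 + P₂·4.400)/(P₁+P₂) = 3.539 m.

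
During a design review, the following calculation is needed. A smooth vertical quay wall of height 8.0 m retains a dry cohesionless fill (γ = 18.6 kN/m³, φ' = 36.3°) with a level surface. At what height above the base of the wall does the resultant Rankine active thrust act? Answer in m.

2.67 m

K_a = 0.2563.
The pressure distribution is triangular, so the resultant acts at H/3 above the base = 8.0/3 = 2.667 m.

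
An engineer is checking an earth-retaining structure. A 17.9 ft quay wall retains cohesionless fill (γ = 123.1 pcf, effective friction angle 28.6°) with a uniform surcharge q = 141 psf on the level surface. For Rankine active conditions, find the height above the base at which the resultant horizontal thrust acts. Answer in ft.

K_a = 0.3525.
Triangular part P₁ = ½K_aγH² = 6953 at H/3 = 5.967 ft; rectangular part P₂ = K_a q H = 889.8 at H/2 = 8.950 ft.
ȳ = (P₁·5.967 + P₂·8.950)/(P₁+P₂) = 6.305 ft.

6.31 ft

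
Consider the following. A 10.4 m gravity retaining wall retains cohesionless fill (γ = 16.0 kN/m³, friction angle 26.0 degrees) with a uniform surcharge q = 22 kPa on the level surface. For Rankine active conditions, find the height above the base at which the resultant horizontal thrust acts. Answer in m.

3.83 m

K_a = 0.3905.
Triangular part P₁ = ½K_aγH² = 337.9 at H/3 = 3.467 m; rectangular part P₂ = K_a q H = 89.34 at H/2 = 5.200 m.
ȳ = (P₁·3.467 + P₂·5.200)/(P₁+P₂) = 3.829 m.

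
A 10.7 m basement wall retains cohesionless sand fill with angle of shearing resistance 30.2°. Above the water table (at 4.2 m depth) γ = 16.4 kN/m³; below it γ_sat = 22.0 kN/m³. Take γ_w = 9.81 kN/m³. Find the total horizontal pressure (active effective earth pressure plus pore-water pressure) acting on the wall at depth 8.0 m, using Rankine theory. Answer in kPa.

75.4 kPa

K_a = (1 − sin φ)/(1 + sin φ) = 0.3307.
γ' = 22.0 − 9.81 = 12.19 kN/m³.
Effective vertical stress at 8.0 m: σ'_v = 16.4×4.2 + 12.19×3.80 = 115.2 kPa.
σ'_h = K_a σ'_v = 0.3307 × 115.2 = 38.09 kPa; u = γ_w × 3.80 = 37.28 kPa.
Total σ_h = 38.09 + 37.28 = 75.37 kPa.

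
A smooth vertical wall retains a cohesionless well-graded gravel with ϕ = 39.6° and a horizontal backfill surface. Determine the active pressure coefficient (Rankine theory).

K_a = (1 − sin φ)/(1 + sin φ) = (1 − sin 39.6°)/(1 + sin 39.6°) = 0.2214.

0.221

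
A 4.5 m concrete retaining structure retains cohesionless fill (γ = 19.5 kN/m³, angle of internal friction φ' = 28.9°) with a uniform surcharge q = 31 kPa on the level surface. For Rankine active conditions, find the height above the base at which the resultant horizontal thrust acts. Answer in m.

K_a = 0.3484.
Triangular part P₁ = ½K_aγH² = 68.78 at H/3 = 1.500 m; rectangular part P₂ = K_a q H = 48.60 at H/2 = 2.250 m.
ȳ = (P₁·1.500 + P₂·2.250)/(P₁+P₂) = 1.811 m.

1.81 m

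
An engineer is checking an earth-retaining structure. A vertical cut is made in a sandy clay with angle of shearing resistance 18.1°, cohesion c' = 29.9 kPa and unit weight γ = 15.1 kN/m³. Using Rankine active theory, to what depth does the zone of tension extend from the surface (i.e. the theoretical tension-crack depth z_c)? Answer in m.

K_a = tan²(45° − 18.1°/2) = 0.5259; √K_a = 0.7252.
The active pressure is zero where K_a γ z = 2c√K_a, so z_c = 2c/(γ√K_a) = 2×29.9/(15.1×0.7252) = 5.461 m.

5.46 m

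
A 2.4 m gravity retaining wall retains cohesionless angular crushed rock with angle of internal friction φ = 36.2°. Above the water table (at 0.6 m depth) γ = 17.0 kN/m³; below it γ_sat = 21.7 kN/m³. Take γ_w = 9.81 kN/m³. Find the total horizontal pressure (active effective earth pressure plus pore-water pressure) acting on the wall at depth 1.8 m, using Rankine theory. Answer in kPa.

18.1 kPa

K_a = (1 − sin φ)/(1 + sin φ) = 0.2574.
γ' = 21.7 − 9.81 = 11.89 kN/m³.
Effective vertical stress at 1.8 m: σ'_v = 17.0×0.6 + 11.89×1.20 = 24.47 kPa.
σ'_h = K_a σ'_v = 0.2574 × 24.47 = 6.298 kPa; u = γ_w × 1.20 = 11.77 kPa.
Total σ_h = 6.298 + 11.77 = 18.07 kPa.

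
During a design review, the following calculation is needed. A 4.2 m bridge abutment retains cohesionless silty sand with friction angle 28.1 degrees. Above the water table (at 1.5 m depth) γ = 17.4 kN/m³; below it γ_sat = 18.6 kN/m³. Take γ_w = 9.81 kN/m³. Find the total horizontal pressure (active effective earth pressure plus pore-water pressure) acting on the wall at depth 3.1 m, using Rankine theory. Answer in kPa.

30.1 kPa

K_a = (1 − sin φ)/(1 + sin φ) = 0.3596.
γ' = 18.6 − 9.81 = 8.790 kN/m³.
Effective vertical stress at 3.1 m: σ'_v = 17.4×1.5 + 8.790×1.60 = 40.16 kPa.
σ'_h = K_a σ'_v = 0.3596 × 40.16 = 14.44 kPa; u = γ_w × 1.60 = 15.70 kPa.
Total σ_h = 14.44 + 15.70 = 30.14 kPa.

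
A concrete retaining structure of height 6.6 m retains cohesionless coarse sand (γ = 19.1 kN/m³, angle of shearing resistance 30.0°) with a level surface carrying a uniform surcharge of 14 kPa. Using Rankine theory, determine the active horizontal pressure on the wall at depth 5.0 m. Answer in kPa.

36.5 kPa

K_a = (1 − sin φ)/(1 + sin φ) = 0.3333.
σ_v = γz + q = 19.1 × 5.0 + 14 = 109.5 kPa.
σ_h = K_a σ_v = 0.3333 × 109.5 = 36.50 kPa.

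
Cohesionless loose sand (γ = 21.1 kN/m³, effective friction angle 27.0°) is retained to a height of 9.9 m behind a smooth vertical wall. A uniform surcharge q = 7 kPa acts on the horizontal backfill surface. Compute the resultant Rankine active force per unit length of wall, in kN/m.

K_a = tan²(45° − φ/2) = 0.3755.
Soil triangle: ½ K_a γ H² = 0.5×0.3755×21.1×9.9² = 388.3 kN/m.
Surcharge rectangle: K_a q H = 0.3755×7×9.9 = 26.02 kN/m.
Total = 388.3 + 26.02 = 414.3 kN/m.

414 kN/m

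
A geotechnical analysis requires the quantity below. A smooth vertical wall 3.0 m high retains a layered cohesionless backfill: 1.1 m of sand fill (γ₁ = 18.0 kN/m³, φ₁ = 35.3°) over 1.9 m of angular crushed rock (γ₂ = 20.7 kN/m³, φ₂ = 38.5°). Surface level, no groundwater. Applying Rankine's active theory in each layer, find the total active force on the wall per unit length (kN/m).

K_a1 = tan²(45°−35.3°/2) = 0.2675; K_a2 = tan²(45°−38.5°/2) = 0.2327.
Layer 1: σ at base = K_a1 γ₁ h₁ = 5.297 kPa; P₁ = ½×5.297×1.1 = 2.914.
Layer 2: σ_v at top = γ₁h₁ = 19.80; σ_h top = K_a2×19.80 = 4.607; σ_h base = K_a2×(19.80+20.7×1.9) = 13.76.
P₂ = ½(4.607+13.76)×1.9 = 17.45. Total P_a = 2.914+17.45 = 20.36 kN/m.

20.4 kN/m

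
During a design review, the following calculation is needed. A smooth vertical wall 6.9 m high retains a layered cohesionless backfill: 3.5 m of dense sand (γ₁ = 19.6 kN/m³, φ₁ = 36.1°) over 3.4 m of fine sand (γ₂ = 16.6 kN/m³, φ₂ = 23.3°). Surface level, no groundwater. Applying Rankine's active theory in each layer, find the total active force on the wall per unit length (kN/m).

K_a1 = tan²(45°−36.1°/2) = 0.2585; K_a2 = tan²(45°−23.3°/2) = 0.4331.
Layer 1: σ at base = K_a1 γ₁ h₁ = 17.73 kPa; P₁ = ½×17.73×3.5 = 31.03.
Layer 2: σ_v at top = γ₁h₁ = 68.60; σ_h top = K_a2×68.60 = 29.71; σ_h base = K_a2×(68.60+16.6×3.4) = 54.16.
P₂ = ½(29.71+54.16)×3.4 = 142.6. Total P_a = 31.03+142.6 = 173.6 kN/m.

174 kN/m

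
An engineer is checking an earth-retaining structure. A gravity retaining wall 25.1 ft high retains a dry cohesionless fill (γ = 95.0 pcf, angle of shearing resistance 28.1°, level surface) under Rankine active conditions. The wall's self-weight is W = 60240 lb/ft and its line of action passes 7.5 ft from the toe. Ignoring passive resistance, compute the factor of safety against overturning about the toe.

K_a = tan²(45° − 28.1°/2) = 0.3596.
P_a = ½K_aγH² = 0.5×0.3596×95.0×25.1² = 10760 lb/ft, acting at H/3 = 8.367 ft above the base.
Overturning moment M_o = P_a × H/3 = 10760 × 8.367 = 90040.
Resisting moment M_r = W × 7.5 = 60240 × 7.5 = 451800.
FS_overturning = M_r/M_o = 451800/90040 = 5.018.

5.02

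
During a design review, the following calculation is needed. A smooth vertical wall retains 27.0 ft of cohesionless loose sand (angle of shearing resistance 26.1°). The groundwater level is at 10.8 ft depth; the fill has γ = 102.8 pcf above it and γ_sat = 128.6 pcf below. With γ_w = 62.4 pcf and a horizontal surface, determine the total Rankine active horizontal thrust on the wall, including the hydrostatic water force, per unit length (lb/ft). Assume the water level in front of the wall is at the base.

K_a = tan²(45° − φ/2) = 0.3889.
γ' = 128.6 − 62.4 = 66.20 pcf. Depth below WT = 16.2 ft.
σ'_h at WT = K_a γ d_w = 431.8 psf; at base = 431.8 + K_a γ' × 16.2 = 848.9 psf.
P₁ (0–10.8 ft) = ½×431.8×10.8 = 2332. P₂ (10.8–27.0 ft) = ½(431.8+848.9)×16.2 = 10370.
P_w = ½ γ_w h₂² = 0.5×62.4×16.2² = 8188. Total = 2332+10370+8188 = 20890 lb/ft.

20900 lb/ft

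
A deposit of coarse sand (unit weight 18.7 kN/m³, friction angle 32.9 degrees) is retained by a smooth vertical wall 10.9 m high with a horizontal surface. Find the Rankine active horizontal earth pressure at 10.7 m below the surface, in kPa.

K_a = (1 − sin φ)/(1 + sin φ) = 0.2960.
σ_h = K_a γ z = 0.2960 × 18.7 × 10.7 = 59.23 kPa.

59.2 kPa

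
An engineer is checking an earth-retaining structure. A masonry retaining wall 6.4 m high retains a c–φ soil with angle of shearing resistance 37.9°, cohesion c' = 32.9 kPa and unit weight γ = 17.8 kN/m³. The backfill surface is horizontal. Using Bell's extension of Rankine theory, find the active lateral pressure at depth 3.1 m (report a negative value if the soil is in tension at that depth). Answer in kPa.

-19.0 kPa

K_a = (1 − sin φ)/(1 + sin φ) = 0.2389.
σ_a = K_a γ z − 2c√K_a = 0.2389×17.8×3.1 − 2×32.9×0.4888 = -18.98 kPa.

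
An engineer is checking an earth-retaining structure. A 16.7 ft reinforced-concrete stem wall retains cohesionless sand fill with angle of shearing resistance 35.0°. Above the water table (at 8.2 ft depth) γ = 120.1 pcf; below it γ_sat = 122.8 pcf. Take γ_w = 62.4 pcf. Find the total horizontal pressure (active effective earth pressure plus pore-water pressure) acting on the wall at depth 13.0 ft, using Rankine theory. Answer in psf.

645 psf

K_a = (1 − sin φ)/(1 + sin φ) = 0.2710.
γ' = 122.8 − 62.4 = 60.40 pcf.
Effective vertical stress at 13.0 ft: σ'_v = 120.1×8.2 + 60.40×4.80 = 1275 psf.
σ'_h = K_a σ'_v = 0.2710 × 1275 = 345.4 psf; u = γ_w × 4.80 = 299.5 psf.
Total σ_h = 345.4 + 299.5 = 645.0 psf.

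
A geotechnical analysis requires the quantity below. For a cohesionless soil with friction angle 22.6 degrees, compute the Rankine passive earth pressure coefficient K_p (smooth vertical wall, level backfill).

2.25

K_p = (1 + sin φ)/(1 − sin φ) = tan²(45° + 22.6°/2) = 2.248.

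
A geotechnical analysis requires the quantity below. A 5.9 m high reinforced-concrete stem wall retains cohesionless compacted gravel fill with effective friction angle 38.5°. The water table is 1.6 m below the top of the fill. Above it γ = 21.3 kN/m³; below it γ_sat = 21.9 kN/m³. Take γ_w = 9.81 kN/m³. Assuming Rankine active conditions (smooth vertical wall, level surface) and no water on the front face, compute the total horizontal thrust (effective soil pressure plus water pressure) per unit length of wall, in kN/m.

157 kN/m

K_a = tan²(45° − φ/2) = 0.2327.
γ' = 21.9 − 9.81 = 12.09 kN/m³. Depth below WT = 4.3 m.
σ'_h at WT = K_a γ d_w = 7.929 kPa; at base = 7.929 + K_a γ' × 4.3 = 20.02 kPa.
P₁ (0–1.6 m) = ½×7.929×1.6 = 6.343. P₂ (1.6–5.9 m) = ½(7.929+20.02)×4.3 = 60.10.
P_w = ½ γ_w h₂² = 0.5×9.81×4.3² = 90.69. Total = 6.343+60.10+90.69 = 157.1 kN/m.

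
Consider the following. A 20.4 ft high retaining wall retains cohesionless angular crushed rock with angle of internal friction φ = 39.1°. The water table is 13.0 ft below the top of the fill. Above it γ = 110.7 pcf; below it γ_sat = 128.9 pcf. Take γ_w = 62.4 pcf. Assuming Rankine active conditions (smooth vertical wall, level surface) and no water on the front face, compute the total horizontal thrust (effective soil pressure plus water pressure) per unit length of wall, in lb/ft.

K_a = tan²(45° − φ/2) = 0.2265.
γ' = 128.9 − 62.4 = 66.50 pcf. Depth below WT = 7.4 ft.
σ'_h at WT = K_a γ d_w = 325.9 psf; at base = 325.9 + K_a γ' × 7.4 = 437.4 psf.
P₁ (0–13.0 ft) = ½×325.9×13.0 = 2119. P₂ (13.0–20.4 ft) = ½(325.9+437.4)×7.4 = 2824.
P_w = ½ γ_w h₂² = 0.5×62.4×7.4² = 1709. Total = 2119+2824+1709 = 6651 lb/ft.

6650 lb/ft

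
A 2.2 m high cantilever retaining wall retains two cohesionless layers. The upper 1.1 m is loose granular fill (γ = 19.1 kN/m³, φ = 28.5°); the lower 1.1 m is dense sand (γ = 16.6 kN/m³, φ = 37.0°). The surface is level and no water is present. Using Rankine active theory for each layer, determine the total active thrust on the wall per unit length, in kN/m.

12.3 kN/m

K_a1 = tan²(45°−28.5°/2) = 0.3540; K_a2 = tan²(45°−37.0°/2) = 0.2486.
Layer 1: σ at base = K_a1 γ₁ h₁ = 7.437 kPa; P₁ = ½×7.437×1.1 = 4.090.
Layer 2: σ_v at top = γ₁h₁ = 21.01; σ_h top = K_a2×21.01 = 5.223; σ_h base = K_a2×(21.01+16.6×1.1) = 9.762.
P₂ = ½(5.223+9.762)×1.1 = 8.242. Total P_a = 4.090+8.242 = 12.33 kN/m.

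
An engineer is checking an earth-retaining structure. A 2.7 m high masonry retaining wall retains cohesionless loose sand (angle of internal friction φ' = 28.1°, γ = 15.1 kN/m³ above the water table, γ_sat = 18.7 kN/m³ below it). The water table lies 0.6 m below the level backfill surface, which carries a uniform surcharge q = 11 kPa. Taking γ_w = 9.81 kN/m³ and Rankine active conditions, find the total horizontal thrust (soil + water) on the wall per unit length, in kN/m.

K_a = tan²(45° − φ/2) = 0.3596.
γ' = 18.7 − 9.81 = 8.890 kN/m³. h₂ = H − d_w = 2.1 m.
σ'_h: at surface K_a·q = 3.956; at WT K_a(q+γd_w) = 7.214; at base K_a(q+γd_w+γ'h₂) = 13.93 kPa.
P₁ = ½(3.956+7.214)×0.6 = 3.351; P₂ = ½(7.214+13.93)×2.1 = 22.20; P_w = ½γ_w h₂² = 21.63.
Total = 3.351+22.20+21.63 = 47.18 kN/m.

47.2 kN/m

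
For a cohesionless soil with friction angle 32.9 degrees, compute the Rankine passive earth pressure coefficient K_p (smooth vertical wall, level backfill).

3.38

K_p = (1 + sin φ)/(1 − sin φ) = tan²(45° + 32.9°/2) = 3.378.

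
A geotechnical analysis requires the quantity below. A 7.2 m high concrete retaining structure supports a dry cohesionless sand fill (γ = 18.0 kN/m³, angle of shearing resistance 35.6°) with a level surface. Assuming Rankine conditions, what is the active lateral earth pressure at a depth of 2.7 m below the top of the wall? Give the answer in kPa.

K_a = (1 − sin φ)/(1 + sin φ) = 0.2641.
σ_h = K_a γ z = 0.2641 × 18.0 × 2.7 = 12.84 kPa.

12.8 kPa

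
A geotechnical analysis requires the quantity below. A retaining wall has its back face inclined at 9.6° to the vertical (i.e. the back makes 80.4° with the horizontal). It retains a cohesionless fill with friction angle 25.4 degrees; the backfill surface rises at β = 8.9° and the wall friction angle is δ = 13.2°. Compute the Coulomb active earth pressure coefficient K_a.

0.499

K_a = sin²(α+φ) / [sin²α · sin(α−δ) · (1 + √{sin(φ+δ)sin(φ−β) / (sin(α−δ)sin(α+β))})²].
With α = 80.4°, φ = 25.4°, δ = 13.2°, β = 8.9°: K_a = 0.4993.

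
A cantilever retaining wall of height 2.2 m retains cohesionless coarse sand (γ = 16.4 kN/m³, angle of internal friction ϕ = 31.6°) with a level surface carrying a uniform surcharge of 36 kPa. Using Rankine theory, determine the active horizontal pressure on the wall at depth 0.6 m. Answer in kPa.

K_a = (1 − sin φ)/(1 + sin φ) = 0.3123.
σ_v = γz + q = 16.4 × 0.6 + 36 = 45.84 kPa.
σ_h = K_a σ_v = 0.3123 × 45.84 = 14.32 kPa.

14.3 kPa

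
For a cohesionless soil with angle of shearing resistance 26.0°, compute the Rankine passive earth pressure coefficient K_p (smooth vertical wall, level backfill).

2.56

K_p = (1 + sin φ)/(1 − sin φ) = tan²(45° + 26.0°/2) = 2.561.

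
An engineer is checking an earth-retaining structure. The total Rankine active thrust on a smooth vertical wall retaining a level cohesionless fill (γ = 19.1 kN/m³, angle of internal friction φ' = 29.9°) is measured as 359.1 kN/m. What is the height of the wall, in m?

K_a = 0.3347. P_a = ½ K_a γ H² ⇒ H = √(2P_a/(K_a γ)).
H = √(2×359.1/(0.3347×19.1)) = 10.60 m.

10.6 m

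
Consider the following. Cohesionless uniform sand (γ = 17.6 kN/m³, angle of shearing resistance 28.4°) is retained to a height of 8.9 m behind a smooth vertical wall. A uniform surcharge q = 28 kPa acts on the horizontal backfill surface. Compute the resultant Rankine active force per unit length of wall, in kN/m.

K_a = tan²(45° − φ/2) = 0.3554.
Soil triangle: ½ K_a γ H² = 0.5×0.3554×17.6×8.9² = 247.7 kN/m.
Surcharge rectangle: K_a q H = 0.3554×28×8.9 = 88.56 kN/m.
Total = 247.7 + 88.56 = 336.3 kN/m.

336 kN/m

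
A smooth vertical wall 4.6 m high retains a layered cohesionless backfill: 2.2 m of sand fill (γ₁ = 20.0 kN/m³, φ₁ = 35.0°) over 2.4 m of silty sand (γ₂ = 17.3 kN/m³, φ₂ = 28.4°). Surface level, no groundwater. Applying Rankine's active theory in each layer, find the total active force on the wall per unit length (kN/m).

68.3 kN/m

K_a1 = tan²(45°−35.0°/2) = 0.2710; K_a2 = tan²(45°−28.4°/2) = 0.3554.
Layer 1: σ at base = K_a1 γ₁ h₁ = 11.92 kPa; P₁ = ½×11.92×2.2 = 13.12.
Layer 2: σ_v at top = γ₁h₁ = 44.00; σ_h top = K_a2×44.00 = 15.64; σ_h base = K_a2×(44.00+17.3×2.4) = 30.39.
P₂ = ½(15.64+30.39)×2.4 = 55.23. Total P_a = 13.12+55.23 = 68.35 kN/m.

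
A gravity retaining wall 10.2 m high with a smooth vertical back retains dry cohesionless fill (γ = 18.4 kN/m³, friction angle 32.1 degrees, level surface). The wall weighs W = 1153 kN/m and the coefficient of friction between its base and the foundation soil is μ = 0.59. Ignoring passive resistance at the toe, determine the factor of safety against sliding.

K_a = tan²(45° − 32.1°/2) = 0.3060.
P_a = ½K_aγH² = 0.5×0.3060×18.4×10.2² = 292.9 kN/m, acting at H/3 = 3.400 m above the base.
FS_sliding = μW / P_a = 0.59×1153 / 292.9 = 2.323.

2.32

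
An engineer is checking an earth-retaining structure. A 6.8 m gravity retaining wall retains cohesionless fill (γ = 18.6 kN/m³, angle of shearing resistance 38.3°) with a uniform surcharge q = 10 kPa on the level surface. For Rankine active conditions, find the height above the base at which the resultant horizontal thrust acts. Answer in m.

2.42 m

K_a = 0.2347.
Triangular part P₁ = ½K_aγH² = 100.9 at H/3 = 2.267 m; rectangular part P₂ = K_a q H = 15.96 at H/2 = 3.400 m.
ȳ = (P₁·2.267 + P₂·3.400)/(P₁+P₂) = 2.421 m.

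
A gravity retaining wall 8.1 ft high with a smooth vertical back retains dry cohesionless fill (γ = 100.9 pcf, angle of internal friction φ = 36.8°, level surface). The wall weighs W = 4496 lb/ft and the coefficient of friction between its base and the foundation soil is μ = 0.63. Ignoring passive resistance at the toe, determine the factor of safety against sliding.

3.41

K_a = tan²(45° − 36.8°/2) = 0.2508.
P_a = ½K_aγH² = 0.5×0.2508×100.9×8.1² = 830.0 lb/ft, acting at H/3 = 2.700 ft above the base.
FS_sliding = μW / P_a = 0.63×4496 / 830.0 = 3.412.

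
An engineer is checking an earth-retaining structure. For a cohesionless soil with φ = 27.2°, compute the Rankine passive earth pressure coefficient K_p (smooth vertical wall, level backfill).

K_p = (1 + sin φ)/(1 − sin φ) = tan²(45° + 27.2°/2) = 2.684.

2.68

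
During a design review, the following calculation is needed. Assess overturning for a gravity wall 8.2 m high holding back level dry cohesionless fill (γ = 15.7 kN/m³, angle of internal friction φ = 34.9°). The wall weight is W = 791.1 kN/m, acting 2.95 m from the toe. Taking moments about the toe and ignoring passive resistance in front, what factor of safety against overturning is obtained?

K_a = tan²(45° − 34.9°/2) = 0.2721.
P_a = ½K_aγH² = 0.5×0.2721×15.7×8.2² = 143.6 kN/m, acting at H/3 = 2.733 m above the base.
Overturning moment M_o = P_a × H/3 = 143.6 × 2.733 = 392.6.
Resisting moment M_r = W × 2.95 = 791.1 × 2.95 = 2334.
FS_overturning = M_r/M_o = 2334/392.6 = 5.944.

5.94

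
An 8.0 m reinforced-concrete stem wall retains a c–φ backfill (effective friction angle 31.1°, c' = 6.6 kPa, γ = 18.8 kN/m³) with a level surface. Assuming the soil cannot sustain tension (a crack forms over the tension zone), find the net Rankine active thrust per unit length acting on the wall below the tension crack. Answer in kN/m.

K_a = 0.3188; √K_a = 0.5646.
Tension-crack depth z_c = 2c/(γ√K_a) = 2×6.6/(18.8×0.5646) = 1.244 m.
σ_a at base = K_a γ H − 2c√K_a = 0.3188×18.8×8.0 − 2×6.6×0.5646 = 40.49 kPa.
P_a = ½ × 40.49 × (H − z_c) = 0.5×40.49×6.756 = 136.8 kN/m.

137 kN/m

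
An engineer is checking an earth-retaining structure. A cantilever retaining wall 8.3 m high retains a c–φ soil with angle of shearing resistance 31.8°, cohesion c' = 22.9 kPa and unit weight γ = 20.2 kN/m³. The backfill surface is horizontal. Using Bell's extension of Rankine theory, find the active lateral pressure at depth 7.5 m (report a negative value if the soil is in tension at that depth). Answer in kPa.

21.4 kPa

K_a = (1 − sin φ)/(1 + sin φ) = 0.3098.
σ_a = K_a γ z − 2c√K_a = 0.3098×20.2×7.5 − 2×22.9×0.5566 = 21.44 kPa.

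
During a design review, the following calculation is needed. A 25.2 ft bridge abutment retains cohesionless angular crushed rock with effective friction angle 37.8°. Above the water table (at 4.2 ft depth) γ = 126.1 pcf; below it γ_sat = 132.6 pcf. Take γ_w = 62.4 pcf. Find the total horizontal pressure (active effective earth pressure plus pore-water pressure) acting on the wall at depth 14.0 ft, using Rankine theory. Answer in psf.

K_a = (1 − sin φ)/(1 + sin φ) = 0.2400.
γ' = 132.6 − 62.4 = 70.20 pcf.
Effective vertical stress at 14.0 ft: σ'_v = 126.1×4.2 + 70.20×9.80 = 1218 psf.
σ'_h = K_a σ'_v = 0.2400 × 1218 = 292.2 psf; u = γ_w × 9.80 = 611.5 psf.
Total σ_h = 292.2 + 611.5 = 903.7 psf.

904 psf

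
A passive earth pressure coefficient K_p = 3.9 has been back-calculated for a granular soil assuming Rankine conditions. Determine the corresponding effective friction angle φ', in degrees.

K_p = (1+sin φ)/(1−sin φ) ⇒ sin φ = (K_p − 1)/(K_p + 1) = 0.5918.
φ = arcsin(0.5918) = 36.29°.

36.3°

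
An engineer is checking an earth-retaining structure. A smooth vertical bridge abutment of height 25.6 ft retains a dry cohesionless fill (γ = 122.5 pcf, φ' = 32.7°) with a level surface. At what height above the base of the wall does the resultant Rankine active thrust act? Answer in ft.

8.53 ft

K_a = 0.2985.
The pressure distribution is triangular, so the resultant acts at H/3 above the base = 25.6/3 = 8.533 ft.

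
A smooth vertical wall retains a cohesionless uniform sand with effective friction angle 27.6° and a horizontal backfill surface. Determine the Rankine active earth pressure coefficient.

K_a = tan²(45° − φ/2) = tan²(31.20°) = 0.3668.

0.367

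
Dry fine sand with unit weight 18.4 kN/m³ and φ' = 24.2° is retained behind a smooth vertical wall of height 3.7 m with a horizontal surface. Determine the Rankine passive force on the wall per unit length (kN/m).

K_p = tan²(45° + φ/2) = 2.389.
P_p = ½ K_p γ H² = 0.5 × 2.389 × 18.4 × 3.7² = 300.9 kN/m.

301 kN/m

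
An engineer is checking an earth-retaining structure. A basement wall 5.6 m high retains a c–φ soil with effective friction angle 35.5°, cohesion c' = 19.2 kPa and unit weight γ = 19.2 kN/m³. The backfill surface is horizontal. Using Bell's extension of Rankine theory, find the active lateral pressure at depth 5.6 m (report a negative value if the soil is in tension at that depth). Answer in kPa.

K_a = (1 − sin φ)/(1 + sin φ) = 0.2653.
σ_a = K_a γ z − 2c√K_a = 0.2653×19.2×5.6 − 2×19.2×0.5150 = 8.743 kPa.

8.74 kPa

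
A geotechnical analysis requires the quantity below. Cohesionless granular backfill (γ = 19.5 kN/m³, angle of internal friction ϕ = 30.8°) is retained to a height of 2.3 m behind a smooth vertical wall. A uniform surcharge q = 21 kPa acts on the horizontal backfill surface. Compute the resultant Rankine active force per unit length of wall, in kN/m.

32.2 kN/m

K_a = tan²(45° − φ/2) = 0.3227.
Soil triangle: ½ K_a γ H² = 0.5×0.3227×19.5×2.3² = 16.64 kN/m.
Surcharge rectangle: K_a q H = 0.3227×21×2.3 = 15.59 kN/m.
Total = 16.64 + 15.59 = 32.23 kN/m.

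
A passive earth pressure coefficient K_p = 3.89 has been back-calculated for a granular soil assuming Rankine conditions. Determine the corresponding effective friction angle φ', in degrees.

36.2°

K_p = (1+sin φ)/(1−sin φ) ⇒ sin φ = (K_p − 1)/(K_p + 1) = 0.5910.
φ = arcsin(0.5910) = 36.23°.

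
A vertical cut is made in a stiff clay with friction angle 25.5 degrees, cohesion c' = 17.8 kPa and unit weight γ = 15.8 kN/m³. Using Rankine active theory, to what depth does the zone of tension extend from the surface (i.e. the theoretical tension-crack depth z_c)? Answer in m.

K_a = tan²(45° − 25.5°/2) = 0.3981; √K_a = 0.6310.
The active pressure is zero where K_a γ z = 2c√K_a, so z_c = 2c/(γ√K_a) = 2×17.8/(15.8×0.6310) = 3.571 m.

3.57 m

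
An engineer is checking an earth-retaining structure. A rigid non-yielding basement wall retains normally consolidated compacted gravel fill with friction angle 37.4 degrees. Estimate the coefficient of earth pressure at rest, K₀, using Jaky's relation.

0.393

K₀ = 1 − sin φ' = 1 − sin 37.4° = 0.3926.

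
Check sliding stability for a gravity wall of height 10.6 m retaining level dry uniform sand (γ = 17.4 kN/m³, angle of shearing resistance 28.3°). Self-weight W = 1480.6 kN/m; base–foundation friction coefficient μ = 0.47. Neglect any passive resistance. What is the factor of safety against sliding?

K_a = tan²(45° − 28.3°/2) = 0.3568.
P_a = ½K_aγH² = 0.5×0.3568×17.4×10.6² = 348.8 kN/m, acting at H/3 = 3.533 m above the base.
FS_sliding = μW / P_a = 0.47×1480.6 / 348.8 = 1.995.

2.00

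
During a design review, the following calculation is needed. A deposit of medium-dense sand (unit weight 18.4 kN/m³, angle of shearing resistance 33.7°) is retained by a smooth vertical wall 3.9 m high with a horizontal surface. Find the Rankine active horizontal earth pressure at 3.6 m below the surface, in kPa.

K_a = (1 − sin φ)/(1 + sin φ) = 0.2863.
σ_h = K_a γ z = 0.2863 × 18.4 × 3.6 = 18.96 kPa.

19.0 kPa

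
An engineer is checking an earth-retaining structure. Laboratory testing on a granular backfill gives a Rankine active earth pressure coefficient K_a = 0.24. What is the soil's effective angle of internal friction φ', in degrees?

37.8°

K_a = tan²(45° − φ/2) ⇒ 45° − φ/2 = arctan(√0.24) = 26.10°.
φ = 2(45° − 26.10°) = 37.80°.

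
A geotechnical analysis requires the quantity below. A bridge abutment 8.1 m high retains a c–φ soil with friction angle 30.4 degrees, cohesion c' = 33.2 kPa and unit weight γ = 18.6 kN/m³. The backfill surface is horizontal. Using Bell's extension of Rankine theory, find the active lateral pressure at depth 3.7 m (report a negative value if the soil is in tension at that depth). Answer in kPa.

-15.5 kPa

K_a = (1 − sin φ)/(1 + sin φ) = 0.3280.
σ_a = K_a γ z − 2c√K_a = 0.3280×18.6×3.7 − 2×33.2×0.5727 = -15.46 kPa.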